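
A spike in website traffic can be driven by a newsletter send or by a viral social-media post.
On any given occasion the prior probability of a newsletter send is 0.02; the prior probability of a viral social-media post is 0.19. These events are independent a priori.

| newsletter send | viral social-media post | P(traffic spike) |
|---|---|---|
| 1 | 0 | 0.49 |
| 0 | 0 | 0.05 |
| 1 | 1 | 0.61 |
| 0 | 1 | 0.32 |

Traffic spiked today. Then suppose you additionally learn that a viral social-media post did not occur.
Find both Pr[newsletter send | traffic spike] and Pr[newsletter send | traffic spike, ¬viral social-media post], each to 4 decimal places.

Pr[newsletter send | traffic spike] ≈ 0.0936; Pr[newsletter send | traffic spike, ¬viral social-media post] ≈ 0.1667

Sum P(traffic spike|·) weighted by the priors over the 4 (newsletter send, viral social-media post) configurations:
  P(traffic spike) = 0.05*0.98*0.81 + 0.32*0.98*0.19 + 0.49*0.02*0.81 + 0.61*0.02*0.19
        = 0.039690 + 0.059584 + 0.007938 + 0.002318 = 0.109530
Configurations with newsletter send contribute 0.010256, so
  P(newsletter send | traffic spike) = 0.010256 / 0.109530 ≈ 0.0936

Now also conditioning on viral social-media post≠true:
Enumerate both values of newsletter send and weight by the priors:
  P(traffic spike | ¬viral social-media post) = 0.05×0.98 + 0.49×0.02
        = 0.049000 + 0.009800 = 0.058800
The terms with newsletter send present sum to 0.009800, so
  P(newsletter send | traffic spike, ¬viral social-media post) = 0.009800 / 0.058800 ≈ 0.1667
With viral social-media post excluded, newsletter send must carry more of the explanatory weight for the traffic spike.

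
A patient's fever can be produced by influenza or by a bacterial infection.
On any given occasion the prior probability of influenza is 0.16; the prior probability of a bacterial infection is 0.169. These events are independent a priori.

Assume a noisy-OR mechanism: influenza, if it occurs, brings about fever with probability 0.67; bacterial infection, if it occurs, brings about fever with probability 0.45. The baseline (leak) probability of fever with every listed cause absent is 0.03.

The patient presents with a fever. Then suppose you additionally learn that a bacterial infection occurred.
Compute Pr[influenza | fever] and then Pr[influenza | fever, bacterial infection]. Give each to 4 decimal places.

Pr[influenza | fever] ≈ 0.5638; Pr[influenza | fever, bacterial infection] ≈ 0.2517

Under noisy-OR, P(fever | causes) = 1 − (1−0.03)·∏(1−qᵢ) over the active causes.
P(fever) = 0.03·0.84·0.831 + 0.4665·0.84·0.169 + 0.6799·0.16·0.831 + 0.823945·0.16·0.169 = 0.020941 + 0.066224 + 0.090400 + 0.022279 = 0.199844
The influenza-present share is 0.090400 + 0.022279 = 0.112679.
P(influenza | fever) = 0.112679 / 0.199844 ≈ 0.5638

Now condition on the additional information:
P(fever | bacterial infection) = 0.4665×0.84 + 0.823945×0.16 = 0.391860 + 0.131831 = 0.523691
Of this, 0.131831 comes from 0.823945×0.16 (the influenza=true cases).
So P(influenza | fever, bacterial infection) = 0.131831/0.523691 ≈ 0.2517.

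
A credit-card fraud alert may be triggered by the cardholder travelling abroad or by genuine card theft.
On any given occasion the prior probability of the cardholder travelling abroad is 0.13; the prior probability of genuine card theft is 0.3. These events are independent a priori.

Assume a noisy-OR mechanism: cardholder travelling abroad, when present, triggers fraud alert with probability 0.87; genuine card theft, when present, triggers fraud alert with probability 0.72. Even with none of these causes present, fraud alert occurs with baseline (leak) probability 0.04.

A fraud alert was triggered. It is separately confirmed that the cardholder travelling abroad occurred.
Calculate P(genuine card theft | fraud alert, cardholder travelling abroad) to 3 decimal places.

Under noisy-OR, P(fraud alert | causes) = 1 − (1−0.04)·∏(1−qᵢ) over the active causes.
Numerator (weight on configurations with genuine card theft): 0.965056×0.3 = 0.289517
The normalizing constant is 0.8752×0.7 + 0.965056×0.3 = 0.902157
P(genuine card theft | fraud alert, cardholder travelling abroad) = 0.289517/0.902157 ≈ 0.321

P(genuine card theft | fraud alert, cardholder travelling abroad) ≈ 0.321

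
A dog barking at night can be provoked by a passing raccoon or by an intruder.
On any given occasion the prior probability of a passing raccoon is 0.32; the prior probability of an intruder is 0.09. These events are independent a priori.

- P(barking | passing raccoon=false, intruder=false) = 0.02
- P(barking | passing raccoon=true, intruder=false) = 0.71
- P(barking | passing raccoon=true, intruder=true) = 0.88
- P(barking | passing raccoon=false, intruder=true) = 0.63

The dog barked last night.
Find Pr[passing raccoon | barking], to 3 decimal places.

P(barking) = 0.02×0.68×0.91 + 0.63×0.68×0.09 + 0.71×0.32×0.91 + 0.88×0.32×0.09 = 0.012376 + 0.038556 + 0.206752 + 0.025344 = 0.283028
The passing raccoon-present share is 0.206752 + 0.025344 = 0.232096.
So P(passing raccoon | barking) = 0.232096/0.283028 ≈ 0.820.

Pr[passing raccoon | barking] ≈ 0.820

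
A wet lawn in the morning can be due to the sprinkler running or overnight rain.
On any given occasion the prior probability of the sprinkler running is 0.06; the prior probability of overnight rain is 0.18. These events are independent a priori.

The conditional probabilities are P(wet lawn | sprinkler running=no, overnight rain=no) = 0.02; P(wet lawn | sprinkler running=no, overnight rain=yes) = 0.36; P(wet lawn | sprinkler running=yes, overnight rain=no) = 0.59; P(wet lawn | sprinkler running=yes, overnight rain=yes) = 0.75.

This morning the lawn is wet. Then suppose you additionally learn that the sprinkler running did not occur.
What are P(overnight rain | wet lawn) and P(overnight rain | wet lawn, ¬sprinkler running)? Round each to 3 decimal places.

Sum P(wet lawn|·) weighted by the priors over the 4 (sprinkler running, overnight rain) configurations:
  P(wet lawn) = 0.02·0.94·0.82 + 0.36·0.94·0.18 + 0.59·0.06·0.82 + 0.75·0.06·0.18
        = 0.015416 + 0.060912 + 0.029028 + 0.008100 = 0.113456
The terms with overnight rain present sum to 0.069012, so
  P(overnight rain | wet lawn) = 0.069012 / 0.113456 ≈ 0.608

Now condition on the additional information:
Numerator (weight on configurations with overnight rain): 0.36·0.18 = 0.064800
Normalizer over all consistent configurations: 0.02·0.82 + 0.36·0.18 = 0.081200
Posterior = 0.064800 / 0.081200 ≈ 0.798

P(overnight rain | wet lawn) ≈ 0.608; P(overnight rain | wet lawn, ¬sprinkler running) ≈ 0.798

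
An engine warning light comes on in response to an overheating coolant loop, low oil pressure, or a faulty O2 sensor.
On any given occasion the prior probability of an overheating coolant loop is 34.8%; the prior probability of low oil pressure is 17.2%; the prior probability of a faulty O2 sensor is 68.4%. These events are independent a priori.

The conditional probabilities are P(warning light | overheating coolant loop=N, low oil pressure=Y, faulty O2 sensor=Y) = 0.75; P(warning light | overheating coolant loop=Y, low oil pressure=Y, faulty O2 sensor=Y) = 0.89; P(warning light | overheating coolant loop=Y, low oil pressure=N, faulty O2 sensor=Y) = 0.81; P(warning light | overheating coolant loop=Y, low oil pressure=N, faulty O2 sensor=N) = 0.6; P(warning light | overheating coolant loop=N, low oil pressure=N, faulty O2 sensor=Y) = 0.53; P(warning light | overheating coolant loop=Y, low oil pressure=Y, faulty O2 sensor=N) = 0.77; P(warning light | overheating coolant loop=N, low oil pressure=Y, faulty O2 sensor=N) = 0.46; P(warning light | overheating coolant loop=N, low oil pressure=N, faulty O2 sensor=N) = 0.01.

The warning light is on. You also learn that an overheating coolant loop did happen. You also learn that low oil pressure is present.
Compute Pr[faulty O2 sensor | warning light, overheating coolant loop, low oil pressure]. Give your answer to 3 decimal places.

Pr[faulty O2 sensor | warning light, overheating coolant loop, low oil pressure] ≈ 0.714

Numerator (weight on configurations with faulty O2 sensor): 0.89*0.684 = 0.608760
Normalizer over all consistent configurations: 0.77*0.316 + 0.89*0.684 = 0.852080
Posterior = 0.608760 / 0.852080 ≈ 0.714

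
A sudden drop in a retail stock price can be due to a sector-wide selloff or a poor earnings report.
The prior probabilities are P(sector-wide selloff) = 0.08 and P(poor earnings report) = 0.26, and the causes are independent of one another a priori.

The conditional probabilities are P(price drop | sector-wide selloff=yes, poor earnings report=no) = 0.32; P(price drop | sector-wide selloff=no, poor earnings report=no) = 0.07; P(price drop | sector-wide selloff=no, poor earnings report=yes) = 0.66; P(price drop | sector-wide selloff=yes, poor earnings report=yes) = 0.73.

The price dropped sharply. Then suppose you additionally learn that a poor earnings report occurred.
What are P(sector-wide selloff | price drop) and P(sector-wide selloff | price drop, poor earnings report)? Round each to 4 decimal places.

Numerator (weight on configurations with sector-wide selloff): 0.018944 + 0.015184 = 0.034128
The normalizing constant is 0.07*0.92*0.74 + 0.66*0.92*0.26 + 0.32*0.08*0.74 + 0.73*0.08*0.26 = 0.239656
P(sector-wide selloff | price drop) = 0.034128/0.239656 ≈ 0.1424

Now also conditioning on poor earnings report=true:
Enumerate both values of sector-wide selloff and weight by the priors:
  P(price drop | poor earnings report) = 0.66×0.92 + 0.73×0.08
        = 0.607200 + 0.058400 = 0.665600
The terms with sector-wide selloff present sum to 0.058400, so
  P(sector-wide selloff | price drop, poor earnings report) = 0.058400 / 0.665600 ≈ 0.0877
— poor earnings report explains away the evidence for sector-wide selloff.

P(sector-wide selloff | price drop) ≈ 0.1424; P(sector-wide selloff | price drop, poor earnings report) ≈ 0.0877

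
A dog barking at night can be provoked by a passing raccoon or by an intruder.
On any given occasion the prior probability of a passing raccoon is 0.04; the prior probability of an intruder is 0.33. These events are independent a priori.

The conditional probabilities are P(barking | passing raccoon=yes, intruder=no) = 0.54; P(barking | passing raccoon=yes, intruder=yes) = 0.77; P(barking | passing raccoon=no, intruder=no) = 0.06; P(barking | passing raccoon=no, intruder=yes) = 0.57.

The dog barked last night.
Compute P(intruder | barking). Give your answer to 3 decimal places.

For the numerator, keep only intruder=true terms: 0.180576 + 0.010164 = 0.190740
The normalizing constant is 0.06*0.96*0.67 + 0.57*0.96*0.33 + 0.54*0.04*0.67 + 0.77*0.04*0.33 = 0.243804
P(intruder | barking) = 0.190740/0.243804 ≈ 0.782

P(intruder | barking) ≈ 0.782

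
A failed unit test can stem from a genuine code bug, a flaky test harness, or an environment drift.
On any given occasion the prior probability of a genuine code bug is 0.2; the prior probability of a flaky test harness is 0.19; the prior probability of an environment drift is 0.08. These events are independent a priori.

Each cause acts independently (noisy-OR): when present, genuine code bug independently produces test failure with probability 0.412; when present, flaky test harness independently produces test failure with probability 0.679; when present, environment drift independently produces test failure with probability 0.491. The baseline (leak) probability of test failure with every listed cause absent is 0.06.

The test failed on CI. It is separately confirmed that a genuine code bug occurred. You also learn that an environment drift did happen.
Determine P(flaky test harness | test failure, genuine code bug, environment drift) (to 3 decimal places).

Under noisy-OR, P(test failure | causes) = 1 − (1−0.06)·∏(1−qᵢ) over the active causes.
Numerator (weight on configurations with flaky test harness): 0.909692×0.19 = 0.172841
Normalizer over all consistent configurations: 0.718666×0.81 + 0.909692×0.19 = 0.754960
Posterior = 0.172841 / 0.754960 ≈ 0.229

P(flaky test harness | test failure, genuine code bug, environment drift) ≈ 0.229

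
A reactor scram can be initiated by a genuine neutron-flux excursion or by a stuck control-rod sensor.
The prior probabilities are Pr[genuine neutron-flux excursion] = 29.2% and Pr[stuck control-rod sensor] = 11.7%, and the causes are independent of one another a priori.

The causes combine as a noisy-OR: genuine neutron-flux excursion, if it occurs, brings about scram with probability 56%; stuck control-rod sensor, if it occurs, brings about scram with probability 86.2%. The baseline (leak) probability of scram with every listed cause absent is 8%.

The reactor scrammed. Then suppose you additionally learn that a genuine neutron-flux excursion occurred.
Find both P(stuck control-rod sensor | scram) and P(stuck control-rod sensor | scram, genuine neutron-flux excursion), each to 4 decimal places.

Under noisy-OR, P(scram | causes) = 1 − (1−0.08)·∏(1−qᵢ) over the active causes.
Enumerate the 4 (genuine neutron-flux excursion, stuck control-rod sensor) configurations and weight by the priors:
  P(scram) = 0.08*0.708*0.883 + 0.87304*0.708*0.117 + 0.5952*0.292*0.883 + 0.944138*0.292*0.117
        = 0.050013 + 0.072319 + 0.153464 + 0.032256 = 0.308052
The terms with stuck control-rod sensor present sum to 0.104575, so
  P(stuck control-rod sensor | scram) = 0.104575 / 0.308052 ≈ 0.3395

With the extra evidence:
Numerator (weight on configurations with stuck control-rod sensor): 0.944138*0.117 = 0.110464
Denominator P(scram | genuine neutron-flux excursion): 0.5952*0.883 + 0.944138*0.117 = 0.636026
P(stuck control-rod sensor | scram, genuine neutron-flux excursion) = 0.110464/0.636026 ≈ 0.1737
Conditioning on genuine neutron-flux excursion lowers the posterior on stuck control-rod sensor: the classic explaining-away effect in a common-effect structure.

P(stuck control-rod sensor | scram) ≈ 0.3395; P(stuck control-rod sensor | scram, genuine neutron-flux excursion) ≈ 0.1737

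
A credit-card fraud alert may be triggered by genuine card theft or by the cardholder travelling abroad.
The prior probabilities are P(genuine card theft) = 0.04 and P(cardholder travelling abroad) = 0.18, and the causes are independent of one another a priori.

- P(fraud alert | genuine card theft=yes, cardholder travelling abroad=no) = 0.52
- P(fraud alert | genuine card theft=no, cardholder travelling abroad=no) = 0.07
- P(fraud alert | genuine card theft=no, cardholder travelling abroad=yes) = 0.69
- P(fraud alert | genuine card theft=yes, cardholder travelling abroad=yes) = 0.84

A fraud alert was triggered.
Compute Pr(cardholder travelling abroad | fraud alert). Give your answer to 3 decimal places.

P(fraud alert) = 0.07·0.96·0.82 + 0.69·0.96·0.18 + 0.52·0.04·0.82 + 0.84·0.04·0.18 = 0.055104 + 0.119232 + 0.017056 + 0.006048 = 0.197440
The cardholder travelling abroad-present share is 0.119232 + 0.006048 = 0.125280.
P(cardholder travelling abroad | fraud alert) = 0.125280 / 0.197440 ≈ 0.635

Pr(cardholder travelling abroad | fraud alert) ≈ 0.635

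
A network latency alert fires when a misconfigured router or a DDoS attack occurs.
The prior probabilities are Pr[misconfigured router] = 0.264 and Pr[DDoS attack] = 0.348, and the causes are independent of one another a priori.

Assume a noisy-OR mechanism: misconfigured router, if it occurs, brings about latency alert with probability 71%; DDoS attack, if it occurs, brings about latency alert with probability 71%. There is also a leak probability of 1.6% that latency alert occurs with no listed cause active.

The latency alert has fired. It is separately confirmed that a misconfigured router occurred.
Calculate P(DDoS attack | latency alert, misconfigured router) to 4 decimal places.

P(DDoS attack | latency alert, misconfigured router) ≈ 0.4066

Under noisy-OR, P(latency alert | causes) = 1 − (1−0.016)·∏(1−qᵢ) over the active causes.
Enumerate both values of DDoS attack and weight by the priors:
  P(latency alert | misconfigured router) = 0.71464*0.652 + 0.917246*0.348
        = 0.465945 + 0.319202 = 0.785147
Configurations with DDoS attack contribute 0.319202, so
  P(DDoS attack | latency alert, misconfigured router) = 0.319202 / 0.785147 ≈ 0.4066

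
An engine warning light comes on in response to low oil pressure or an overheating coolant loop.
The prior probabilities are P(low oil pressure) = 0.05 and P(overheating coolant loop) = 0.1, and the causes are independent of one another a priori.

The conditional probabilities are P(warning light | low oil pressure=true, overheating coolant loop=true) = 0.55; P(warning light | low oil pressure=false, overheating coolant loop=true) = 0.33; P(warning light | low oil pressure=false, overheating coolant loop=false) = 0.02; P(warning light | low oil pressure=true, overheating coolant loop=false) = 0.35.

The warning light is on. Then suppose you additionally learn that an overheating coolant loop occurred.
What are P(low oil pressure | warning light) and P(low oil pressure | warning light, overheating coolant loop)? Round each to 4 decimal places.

P(warning light) = 0.02·0.95·0.9 + 0.33·0.95·0.1 + 0.35·0.05·0.9 + 0.55·0.05·0.1 = 0.017100 + 0.031350 + 0.015750 + 0.002750 = 0.066950
Of this, 0.018500 comes from 0.015750 + 0.002750 (the low oil pressure=true cases).
Hence the posterior is 0.018500/0.066950 ≈ 0.2763.

With the extra evidence:
P(warning light | overheating coolant loop) = 0.33·0.95 + 0.55·0.05 = 0.313500 + 0.027500 = 0.341000
Of this, 0.027500 comes from 0.55·0.05 (the low oil pressure=true cases).
Hence the posterior is 0.027500/0.341000 ≈ 0.0806.

P(low oil pressure | warning light) ≈ 0.2763; P(low oil pressure | warning light, overheating coolant loop) ≈ 0.0806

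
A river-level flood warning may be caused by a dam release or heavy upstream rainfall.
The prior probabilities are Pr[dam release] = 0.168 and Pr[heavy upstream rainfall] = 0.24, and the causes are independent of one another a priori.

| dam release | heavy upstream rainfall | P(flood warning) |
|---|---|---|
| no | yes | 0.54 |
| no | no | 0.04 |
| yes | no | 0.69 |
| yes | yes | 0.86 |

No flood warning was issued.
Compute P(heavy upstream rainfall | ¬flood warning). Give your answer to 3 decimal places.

Weight on heavy upstream rainfall=true, given the evidence: 0.091853 + 0.005645 = 0.097498
Normalizer over all consistent configurations: 0.96*0.832*0.76 + 0.46*0.832*0.24 + 0.31*0.168*0.76 + 0.14*0.168*0.24 = 0.744106
Posterior = 0.097498 / 0.744106 ≈ 0.131

P(heavy upstream rainfall | ¬flood warning) ≈ 0.131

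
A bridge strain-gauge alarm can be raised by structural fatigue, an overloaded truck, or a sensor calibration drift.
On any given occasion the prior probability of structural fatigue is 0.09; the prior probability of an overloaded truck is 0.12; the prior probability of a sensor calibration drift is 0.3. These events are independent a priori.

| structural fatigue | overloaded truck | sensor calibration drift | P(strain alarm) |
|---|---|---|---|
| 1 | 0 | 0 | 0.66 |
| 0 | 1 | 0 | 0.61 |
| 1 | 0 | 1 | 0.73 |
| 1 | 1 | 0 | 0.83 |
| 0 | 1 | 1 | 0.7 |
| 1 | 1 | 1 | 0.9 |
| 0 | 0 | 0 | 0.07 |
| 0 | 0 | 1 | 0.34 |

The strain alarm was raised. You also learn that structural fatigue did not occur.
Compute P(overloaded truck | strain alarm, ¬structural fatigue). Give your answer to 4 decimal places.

Weight on overloaded truck=true, given the evidence: 0.051240 + 0.025200 = 0.076440
The normalizing constant is 0.07*0.88*0.7 + 0.34*0.88*0.3 + 0.61*0.12*0.7 + 0.7*0.12*0.3 = 0.209320
Posterior = 0.076440 / 0.209320 ≈ 0.3652

P(overloaded truck | strain alarm, ¬structural fatigue) ≈ 0.3652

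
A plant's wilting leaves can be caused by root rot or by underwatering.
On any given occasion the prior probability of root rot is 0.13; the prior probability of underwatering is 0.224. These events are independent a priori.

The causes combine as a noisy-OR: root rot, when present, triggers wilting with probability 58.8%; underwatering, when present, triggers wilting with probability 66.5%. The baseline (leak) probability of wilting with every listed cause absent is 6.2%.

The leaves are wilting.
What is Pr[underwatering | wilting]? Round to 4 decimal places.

Under noisy-OR, P(wilting | causes) = 1 − (1−0.062)·∏(1−qᵢ) over the active causes.
P(wilting) = 0.062×0.87×0.776 + 0.68577×0.87×0.224 + 0.613544×0.13×0.776 + 0.870537×0.13×0.224 = 0.041857 + 0.133643 + 0.061894 + 0.025350 = 0.262744
The underwatering-present share is 0.133643 + 0.025350 = 0.158993.
Hence the posterior is 0.158993/0.262744 ≈ 0.6051.

Pr[underwatering | wilting] ≈ 0.6051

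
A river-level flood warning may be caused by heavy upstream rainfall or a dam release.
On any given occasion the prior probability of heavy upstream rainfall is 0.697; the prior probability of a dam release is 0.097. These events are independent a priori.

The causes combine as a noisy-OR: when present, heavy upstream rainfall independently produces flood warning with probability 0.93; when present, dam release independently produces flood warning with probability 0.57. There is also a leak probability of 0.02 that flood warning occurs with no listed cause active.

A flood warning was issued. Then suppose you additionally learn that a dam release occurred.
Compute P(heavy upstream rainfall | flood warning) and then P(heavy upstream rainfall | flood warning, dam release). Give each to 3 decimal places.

Under noisy-OR, P(flood warning | causes) = 1 − (1−0.02)·∏(1−qᵢ) over the active causes.
P(flood warning) = 0.02·0.303·0.903 + 0.5786·0.303·0.097 + 0.9314·0.697·0.903 + 0.970502·0.697·0.097 = 0.005472 + 0.017006 + 0.586215 + 0.065615 = 0.674308
The heavy upstream rainfall-present share is 0.586215 + 0.065615 = 0.651830.
So P(heavy upstream rainfall | flood warning) = 0.651830/0.674308 ≈ 0.967.

Now also conditioning on dam release=true:
Numerator (weight on configurations with heavy upstream rainfall): 0.970502·0.697 = 0.676440
The normalizing constant is 0.5786·0.303 + 0.970502·0.697 = 0.851756
Posterior = 0.676440 / 0.851756 ≈ 0.794
This is intercausal reasoning (explaining away): once dam release accounts for the flood warning, heavy upstream rainfall becomes less likely.

P(heavy upstream rainfall | flood warning) ≈ 0.967; P(heavy upstream rainfall | flood warning, dam release) ≈ 0.794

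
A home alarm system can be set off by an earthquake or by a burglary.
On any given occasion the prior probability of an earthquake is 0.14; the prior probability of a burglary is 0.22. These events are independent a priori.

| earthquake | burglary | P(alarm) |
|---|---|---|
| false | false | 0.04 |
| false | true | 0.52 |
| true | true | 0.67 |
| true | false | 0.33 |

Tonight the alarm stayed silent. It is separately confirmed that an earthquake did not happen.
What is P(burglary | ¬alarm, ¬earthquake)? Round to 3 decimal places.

P(¬alarm | ¬earthquake) = 0.96×0.78 + 0.48×0.22 = 0.748800 + 0.105600 = 0.854400
Restricting to configurations with burglary present: 0.48×0.22 = 0.105600.
Hence the posterior is 0.105600/0.854400 ≈ 0.124.

P(burglary | ¬alarm, ¬earthquake) ≈ 0.124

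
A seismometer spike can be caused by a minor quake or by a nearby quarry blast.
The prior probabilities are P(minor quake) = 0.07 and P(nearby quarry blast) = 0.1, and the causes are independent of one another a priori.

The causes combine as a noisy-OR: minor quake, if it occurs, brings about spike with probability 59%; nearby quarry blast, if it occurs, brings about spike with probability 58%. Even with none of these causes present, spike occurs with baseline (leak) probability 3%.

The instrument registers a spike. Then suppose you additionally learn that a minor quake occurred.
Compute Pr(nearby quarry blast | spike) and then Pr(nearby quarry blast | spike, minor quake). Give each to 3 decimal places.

Under noisy-OR, P(spike | causes) = 1 − (1−0.03)·∏(1−qᵢ) over the active causes.
Weight on nearby quarry blast=true, given the evidence: 0.055112 + 0.005831 = 0.060943
Normalizer over all consistent configurations: 0.03×0.93×0.9 + 0.5926×0.93×0.1 + 0.6023×0.07×0.9 + 0.832966×0.07×0.1 = 0.123998
P(nearby quarry blast | spike) = 0.060943/0.123998 ≈ 0.491

Now condition on the additional information:
For the numerator, keep only nearby quarry blast=true terms: 0.832966×0.1 = 0.083297
Denominator P(spike | minor quake): 0.6023×0.9 + 0.832966×0.1 = 0.625367
P(nearby quarry blast | spike, minor quake) = 0.083297/0.625367 ≈ 0.133
The drop from 0.491 to 0.133 is the explaining-away (discounting) effect.

Pr(nearby quarry blast | spike) ≈ 0.491; Pr(nearby quarry blast | spike, minor quake) ≈ 0.133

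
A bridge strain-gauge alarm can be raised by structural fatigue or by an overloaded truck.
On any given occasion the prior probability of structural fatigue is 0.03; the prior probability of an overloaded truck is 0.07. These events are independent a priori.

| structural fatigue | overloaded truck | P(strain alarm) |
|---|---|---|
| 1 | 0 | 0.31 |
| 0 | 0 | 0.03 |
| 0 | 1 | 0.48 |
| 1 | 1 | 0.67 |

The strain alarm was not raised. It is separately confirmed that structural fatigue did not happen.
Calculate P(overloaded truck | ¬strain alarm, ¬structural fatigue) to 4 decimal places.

For the numerator, keep only overloaded truck=true terms: 0.52*0.07 = 0.036400
The normalizing constant is 0.97*0.93 + 0.52*0.07 = 0.938500
Posterior = 0.036400 / 0.938500 ≈ 0.0388

P(overloaded truck | ¬strain alarm, ¬structural fatigue) ≈ 0.0388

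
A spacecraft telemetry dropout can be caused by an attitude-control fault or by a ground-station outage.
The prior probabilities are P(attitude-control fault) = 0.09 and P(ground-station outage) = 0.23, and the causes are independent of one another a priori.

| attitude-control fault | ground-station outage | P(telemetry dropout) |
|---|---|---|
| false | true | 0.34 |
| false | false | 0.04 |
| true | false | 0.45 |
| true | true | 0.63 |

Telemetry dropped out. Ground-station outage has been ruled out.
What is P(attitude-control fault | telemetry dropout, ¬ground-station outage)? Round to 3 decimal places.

P(attitude-control fault | telemetry dropout, ¬ground-station outage) ≈ 0.527

Sum P(telemetry dropout|·) weighted by the priors over both values of attitude-control fault:
  P(telemetry dropout | ¬ground-station outage) = 0.04*0.91 + 0.45*0.09
        = 0.036400 + 0.040500 = 0.076900
The terms with attitude-control fault present sum to 0.040500, so
  P(attitude-control fault | telemetry dropout, ¬ground-station outage) = 0.040500 / 0.076900 ≈ 0.527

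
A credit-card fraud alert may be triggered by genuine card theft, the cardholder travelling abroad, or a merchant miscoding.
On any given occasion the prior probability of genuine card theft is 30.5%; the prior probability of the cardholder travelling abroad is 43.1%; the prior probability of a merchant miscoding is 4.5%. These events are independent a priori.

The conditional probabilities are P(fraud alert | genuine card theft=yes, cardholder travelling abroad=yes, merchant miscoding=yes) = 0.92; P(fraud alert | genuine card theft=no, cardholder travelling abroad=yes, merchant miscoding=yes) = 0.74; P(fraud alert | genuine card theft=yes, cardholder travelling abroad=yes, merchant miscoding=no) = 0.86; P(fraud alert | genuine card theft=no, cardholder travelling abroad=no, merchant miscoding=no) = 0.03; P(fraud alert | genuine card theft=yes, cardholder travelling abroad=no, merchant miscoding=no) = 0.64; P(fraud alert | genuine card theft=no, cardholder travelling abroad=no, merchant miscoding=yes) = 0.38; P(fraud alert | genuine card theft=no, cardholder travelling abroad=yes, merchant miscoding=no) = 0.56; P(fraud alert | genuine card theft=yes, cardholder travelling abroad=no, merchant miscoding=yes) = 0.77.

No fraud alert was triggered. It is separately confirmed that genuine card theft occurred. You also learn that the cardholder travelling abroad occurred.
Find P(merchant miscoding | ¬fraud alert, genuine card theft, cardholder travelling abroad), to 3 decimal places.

P(merchant miscoding | ¬fraud alert, genuine card theft, cardholder travelling abroad) ≈ 0.026

P(¬fraud alert | genuine card theft, cardholder travelling abroad) = 0.14×0.955 + 0.08×0.045 = 0.133700 + 0.003600 = 0.137300
The merchant miscoding-present share is 0.08×0.045 = 0.003600.
P(merchant miscoding | ¬fraud alert, genuine card theft, cardholder travelling abroad) = 0.003600 / 0.137300 ≈ 0.026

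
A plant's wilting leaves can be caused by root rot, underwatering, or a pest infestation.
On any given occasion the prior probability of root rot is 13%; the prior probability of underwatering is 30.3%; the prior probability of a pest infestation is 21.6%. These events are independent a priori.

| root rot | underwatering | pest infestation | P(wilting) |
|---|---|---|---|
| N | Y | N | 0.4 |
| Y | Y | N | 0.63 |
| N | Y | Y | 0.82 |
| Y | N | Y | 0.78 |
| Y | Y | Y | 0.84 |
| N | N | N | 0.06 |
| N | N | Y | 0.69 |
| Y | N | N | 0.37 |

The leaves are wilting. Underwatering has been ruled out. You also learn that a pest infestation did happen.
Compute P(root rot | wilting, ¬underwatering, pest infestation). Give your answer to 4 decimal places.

P(root rot | wilting, ¬underwatering, pest infestation) ≈ 0.1445

P(wilting | ¬underwatering, pest infestation) = 0.69*0.87 + 0.78*0.13 = 0.600300 + 0.101400 = 0.701700
Of this, 0.101400 comes from 0.78*0.13 (the root rot=true cases).
So P(root rot | wilting, ¬underwatering, pest infestation) = 0.101400/0.701700 ≈ 0.1445.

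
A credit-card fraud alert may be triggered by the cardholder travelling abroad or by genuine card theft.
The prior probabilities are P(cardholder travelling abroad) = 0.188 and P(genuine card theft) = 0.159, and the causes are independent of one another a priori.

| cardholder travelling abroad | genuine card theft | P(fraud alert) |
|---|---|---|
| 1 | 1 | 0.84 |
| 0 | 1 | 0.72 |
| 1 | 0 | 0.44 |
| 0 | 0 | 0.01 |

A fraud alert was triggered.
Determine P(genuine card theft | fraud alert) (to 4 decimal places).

Enumerate the 4 (cardholder travelling abroad, genuine card theft) configurations and weight by the priors:
  P(fraud alert) = 0.01*0.812*0.841 + 0.72*0.812*0.159 + 0.44*0.188*0.841 + 0.84*0.188*0.159
        = 0.006829 + 0.092958 + 0.069568 + 0.025109 = 0.194464
Keeping only the genuine card theft-present terms gives 0.118067, so
  P(genuine card theft | fraud alert) = 0.118067 / 0.194464 ≈ 0.6071

P(genuine card theft | fraud alert) ≈ 0.6071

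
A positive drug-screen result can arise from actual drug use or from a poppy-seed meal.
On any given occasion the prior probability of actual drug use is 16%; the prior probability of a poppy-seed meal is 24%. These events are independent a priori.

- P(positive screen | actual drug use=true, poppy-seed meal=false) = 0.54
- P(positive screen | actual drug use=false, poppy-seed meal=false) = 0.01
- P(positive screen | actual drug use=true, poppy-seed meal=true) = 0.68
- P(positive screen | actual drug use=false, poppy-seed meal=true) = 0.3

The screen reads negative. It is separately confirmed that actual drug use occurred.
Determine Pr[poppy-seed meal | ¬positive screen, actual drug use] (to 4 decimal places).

Pr[poppy-seed meal | ¬positive screen, actual drug use] ≈ 0.1801

By total probability over both values of poppy-seed meal:
  P(¬positive screen | actual drug use) = 0.46*0.76 + 0.32*0.24
        = 0.349600 + 0.076800 = 0.426400
Configurations with poppy-seed meal contribute 0.076800, so
  P(poppy-seed meal | ¬positive screen, actual drug use) = 0.076800 / 0.426400 ≈ 0.1801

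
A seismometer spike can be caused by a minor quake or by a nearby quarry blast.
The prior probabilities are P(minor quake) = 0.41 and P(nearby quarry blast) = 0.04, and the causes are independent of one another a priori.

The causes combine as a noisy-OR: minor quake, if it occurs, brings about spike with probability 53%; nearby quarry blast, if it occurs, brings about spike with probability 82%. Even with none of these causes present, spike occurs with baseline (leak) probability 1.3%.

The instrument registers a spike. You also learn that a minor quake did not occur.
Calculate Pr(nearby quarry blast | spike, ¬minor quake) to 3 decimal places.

Under noisy-OR, P(spike | causes) = 1 − (1−0.013)·∏(1−qᵢ) over the active causes.
Numerator (weight on configurations with nearby quarry blast): 0.82234*0.04 = 0.032894
Normalizer over all consistent configurations: 0.013*0.96 + 0.82234*0.04 = 0.045374
P(nearby quarry blast | spike, ¬minor quake) = 0.032894/0.045374 ≈ 0.725

Pr(nearby quarry blast | spike, ¬minor quake) ≈ 0.725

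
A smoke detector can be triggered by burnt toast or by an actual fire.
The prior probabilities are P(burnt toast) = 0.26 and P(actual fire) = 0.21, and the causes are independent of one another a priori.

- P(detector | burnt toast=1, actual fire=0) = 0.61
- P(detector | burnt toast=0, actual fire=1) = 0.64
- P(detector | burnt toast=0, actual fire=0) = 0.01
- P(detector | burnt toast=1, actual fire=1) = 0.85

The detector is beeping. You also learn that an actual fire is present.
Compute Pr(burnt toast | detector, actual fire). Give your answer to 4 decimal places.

Pr(burnt toast | detector, actual fire) ≈ 0.3182

Sum P(detector|·) weighted by the priors over both values of burnt toast:
  P(detector | actual fire) = 0.64×0.74 + 0.85×0.26
        = 0.473600 + 0.221000 = 0.694600
Configurations with burnt toast contribute 0.221000, so
  P(burnt toast | detector, actual fire) = 0.221000 / 0.694600 ≈ 0.3182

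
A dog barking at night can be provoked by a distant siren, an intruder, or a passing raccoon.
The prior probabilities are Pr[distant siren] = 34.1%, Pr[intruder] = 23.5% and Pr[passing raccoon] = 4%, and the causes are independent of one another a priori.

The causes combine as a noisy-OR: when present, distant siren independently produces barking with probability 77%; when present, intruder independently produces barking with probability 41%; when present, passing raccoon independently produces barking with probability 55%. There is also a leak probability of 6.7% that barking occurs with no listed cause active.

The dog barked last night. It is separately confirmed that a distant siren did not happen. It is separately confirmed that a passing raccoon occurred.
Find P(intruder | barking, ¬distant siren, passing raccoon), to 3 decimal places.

Under noisy-OR, P(barking | causes) = 1 − (1−0.067)·∏(1−qᵢ) over the active causes.
For the numerator, keep only intruder=true terms: 0.752288*0.235 = 0.176788
The normalizing constant is 0.58015*0.765 + 0.752288*0.235 = 0.620603
P(intruder | barking, ¬distant siren, passing raccoon) = 0.176788/0.620603 ≈ 0.285

P(intruder | barking, ¬distant siren, passing raccoon) ≈ 0.285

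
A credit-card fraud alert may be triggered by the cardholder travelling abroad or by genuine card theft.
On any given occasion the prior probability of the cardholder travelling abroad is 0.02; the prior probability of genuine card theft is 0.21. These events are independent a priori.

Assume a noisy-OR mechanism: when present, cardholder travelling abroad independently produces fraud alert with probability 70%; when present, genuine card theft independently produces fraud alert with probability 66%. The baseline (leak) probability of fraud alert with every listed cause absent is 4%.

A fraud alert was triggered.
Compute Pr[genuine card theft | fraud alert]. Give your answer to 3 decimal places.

Pr[genuine card theft | fraud alert] ≈ 0.771

Under noisy-OR, P(fraud alert | causes) = 1 − (1−0.04)·∏(1−qᵢ) over the active causes.
Enumerate the 4 (cardholder travelling abroad, genuine card theft) configurations and weight by the priors:
  P(fraud alert) = 0.04·0.98·0.79 + 0.6736·0.98·0.21 + 0.712·0.02·0.79 + 0.90208·0.02·0.21
        = 0.030968 + 0.138627 + 0.011250 + 0.003789 = 0.184634
Configurations with genuine card theft contribute 0.142416, so
  P(genuine card theft | fraud alert) = 0.142416 / 0.184634 ≈ 0.771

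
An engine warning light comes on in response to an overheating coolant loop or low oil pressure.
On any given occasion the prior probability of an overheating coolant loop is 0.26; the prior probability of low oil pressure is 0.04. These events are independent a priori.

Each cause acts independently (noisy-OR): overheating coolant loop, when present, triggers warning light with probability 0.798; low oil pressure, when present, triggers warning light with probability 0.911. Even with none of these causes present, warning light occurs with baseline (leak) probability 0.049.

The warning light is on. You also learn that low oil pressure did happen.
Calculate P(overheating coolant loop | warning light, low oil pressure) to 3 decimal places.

Under noisy-OR, P(warning light | causes) = 1 − (1−0.049)·∏(1−qᵢ) over the active causes.
P(warning light | low oil pressure) = 0.915361·0.74 + 0.982903·0.26 = 0.677367 + 0.255555 = 0.932922
Restricting to configurations with overheating coolant loop present: 0.982903·0.26 = 0.255555.
P(overheating coolant loop | warning light, low oil pressure) = 0.255555 / 0.932922 ≈ 0.274

P(overheating coolant loop | warning light, low oil pressure) ≈ 0.274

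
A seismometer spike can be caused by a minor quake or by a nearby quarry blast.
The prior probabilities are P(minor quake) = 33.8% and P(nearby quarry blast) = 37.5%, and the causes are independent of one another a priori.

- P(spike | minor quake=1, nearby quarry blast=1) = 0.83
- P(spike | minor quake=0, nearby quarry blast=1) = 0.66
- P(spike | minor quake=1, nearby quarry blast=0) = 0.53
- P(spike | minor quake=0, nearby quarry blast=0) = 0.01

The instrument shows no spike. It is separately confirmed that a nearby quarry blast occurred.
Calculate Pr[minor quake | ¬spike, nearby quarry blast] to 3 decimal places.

Enumerate both values of minor quake and weight by the priors:
  P(¬spike | nearby quarry blast) = 0.34*0.662 + 0.17*0.338
        = 0.225080 + 0.057460 = 0.282540
The terms with minor quake present sum to 0.057460, so
  P(minor quake | ¬spike, nearby quarry blast) = 0.057460 / 0.282540 ≈ 0.203

Pr[minor quake | ¬spike, nearby quarry blast] ≈ 0.203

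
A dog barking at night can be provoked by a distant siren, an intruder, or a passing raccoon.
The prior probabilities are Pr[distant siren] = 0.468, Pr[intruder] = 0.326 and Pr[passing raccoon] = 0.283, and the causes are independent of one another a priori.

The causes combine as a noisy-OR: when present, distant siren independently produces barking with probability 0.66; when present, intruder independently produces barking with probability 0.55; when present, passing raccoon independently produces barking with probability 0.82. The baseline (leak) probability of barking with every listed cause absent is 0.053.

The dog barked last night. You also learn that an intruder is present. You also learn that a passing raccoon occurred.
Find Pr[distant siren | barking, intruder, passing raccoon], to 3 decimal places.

Pr[distant siren | barking, intruder, passing raccoon] ≈ 0.481

Under noisy-OR, P(barking | causes) = 1 − (1−0.053)·∏(1−qᵢ) over the active causes.
For the numerator, keep only distant siren=true terms: 0.97392×0.468 = 0.455795
Normalizer over all consistent configurations: 0.923293×0.532 + 0.97392×0.468 = 0.946987
Posterior = 0.455795 / 0.946987 ≈ 0.481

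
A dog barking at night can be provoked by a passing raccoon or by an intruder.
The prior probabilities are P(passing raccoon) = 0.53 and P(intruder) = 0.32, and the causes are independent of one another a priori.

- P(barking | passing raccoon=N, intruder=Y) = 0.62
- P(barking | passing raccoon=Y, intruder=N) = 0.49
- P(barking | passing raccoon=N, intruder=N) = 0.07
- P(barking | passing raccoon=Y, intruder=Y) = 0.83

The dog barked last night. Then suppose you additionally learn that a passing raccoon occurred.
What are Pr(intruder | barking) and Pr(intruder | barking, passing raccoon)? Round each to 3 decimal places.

Pr(intruder | barking) ≈ 0.540; Pr(intruder | barking, passing raccoon) ≈ 0.444

P(barking) = 0.07×0.47×0.68 + 0.62×0.47×0.32 + 0.49×0.53×0.68 + 0.83×0.53×0.32 = 0.022372 + 0.093248 + 0.176596 + 0.140768 = 0.432984
Of this, 0.234016 comes from 0.093248 + 0.140768 (the intruder=true cases).
P(intruder | barking) = 0.234016 / 0.432984 ≈ 0.540

Now also conditioning on passing raccoon=true:
Sum P(barking|·) weighted by the priors over both values of intruder:
  P(barking | passing raccoon) = 0.49·0.68 + 0.83·0.32
        = 0.333200 + 0.265600 = 0.598800
Keeping only the intruder-present terms gives 0.265600, so
  P(intruder | barking, passing raccoon) = 0.265600 / 0.598800 ≈ 0.444
The drop from 0.540 to 0.444 is the explaining-away (discounting) effect.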